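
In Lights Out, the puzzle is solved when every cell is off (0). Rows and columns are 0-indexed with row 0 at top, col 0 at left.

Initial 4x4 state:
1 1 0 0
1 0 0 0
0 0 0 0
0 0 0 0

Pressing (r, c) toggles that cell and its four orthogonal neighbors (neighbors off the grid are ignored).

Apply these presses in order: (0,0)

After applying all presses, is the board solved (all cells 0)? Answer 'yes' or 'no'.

Answer: yes

Derivation:
After press 1 at (0,0):
0 0 0 0
0 0 0 0
0 0 0 0
0 0 0 0

Lights still on: 0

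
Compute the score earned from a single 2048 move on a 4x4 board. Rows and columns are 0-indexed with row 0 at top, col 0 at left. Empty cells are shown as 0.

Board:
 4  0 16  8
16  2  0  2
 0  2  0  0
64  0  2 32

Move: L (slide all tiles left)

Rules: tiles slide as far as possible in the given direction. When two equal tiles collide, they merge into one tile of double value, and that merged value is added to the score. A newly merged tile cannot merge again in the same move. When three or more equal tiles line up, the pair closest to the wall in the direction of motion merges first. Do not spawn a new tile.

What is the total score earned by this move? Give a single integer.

Slide left:
row 0: [4, 0, 16, 8] -> [4, 16, 8, 0]  score +0 (running 0)
row 1: [16, 2, 0, 2] -> [16, 4, 0, 0]  score +4 (running 4)
row 2: [0, 2, 0, 0] -> [2, 0, 0, 0]  score +0 (running 4)
row 3: [64, 0, 2, 32] -> [64, 2, 32, 0]  score +0 (running 4)
Board after move:
 4 16  8  0
16  4  0  0
 2  0  0  0
64  2 32  0

Answer: 4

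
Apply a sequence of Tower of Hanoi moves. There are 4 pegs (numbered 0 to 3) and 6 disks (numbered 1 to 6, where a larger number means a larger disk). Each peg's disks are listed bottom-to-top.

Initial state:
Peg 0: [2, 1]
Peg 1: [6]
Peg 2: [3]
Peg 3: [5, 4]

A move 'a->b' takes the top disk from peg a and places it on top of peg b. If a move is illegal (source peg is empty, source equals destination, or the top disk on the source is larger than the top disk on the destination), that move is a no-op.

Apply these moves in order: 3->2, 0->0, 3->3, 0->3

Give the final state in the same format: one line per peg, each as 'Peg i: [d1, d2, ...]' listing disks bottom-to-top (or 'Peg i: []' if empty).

After move 1 (3->2):
Peg 0: [2, 1]
Peg 1: [6]
Peg 2: [3]
Peg 3: [5, 4]

After move 2 (0->0):
Peg 0: [2, 1]
Peg 1: [6]
Peg 2: [3]
Peg 3: [5, 4]

After move 3 (3->3):
Peg 0: [2, 1]
Peg 1: [6]
Peg 2: [3]
Peg 3: [5, 4]

After move 4 (0->3):
Peg 0: [2]
Peg 1: [6]
Peg 2: [3]
Peg 3: [5, 4, 1]

Answer: Peg 0: [2]
Peg 1: [6]
Peg 2: [3]
Peg 3: [5, 4, 1]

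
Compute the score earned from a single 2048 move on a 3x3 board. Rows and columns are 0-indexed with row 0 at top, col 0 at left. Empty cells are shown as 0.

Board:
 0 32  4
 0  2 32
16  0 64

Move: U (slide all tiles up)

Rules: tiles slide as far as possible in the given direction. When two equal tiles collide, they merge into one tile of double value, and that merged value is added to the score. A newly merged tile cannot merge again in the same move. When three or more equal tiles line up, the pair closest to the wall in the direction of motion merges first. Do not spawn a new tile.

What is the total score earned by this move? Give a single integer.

Answer: 0

Derivation:
Slide up:
col 0: [0, 0, 16] -> [16, 0, 0]  score +0 (running 0)
col 1: [32, 2, 0] -> [32, 2, 0]  score +0 (running 0)
col 2: [4, 32, 64] -> [4, 32, 64]  score +0 (running 0)
Board after move:
16 32  4
 0  2 32
 0  0 64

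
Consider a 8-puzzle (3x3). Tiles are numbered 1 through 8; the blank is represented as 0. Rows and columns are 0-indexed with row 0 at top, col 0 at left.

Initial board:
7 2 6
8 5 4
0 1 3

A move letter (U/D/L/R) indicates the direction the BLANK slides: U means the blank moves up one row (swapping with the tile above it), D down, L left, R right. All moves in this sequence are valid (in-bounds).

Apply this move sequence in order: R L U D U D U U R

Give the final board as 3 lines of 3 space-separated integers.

After move 1 (R):
7 2 6
8 5 4
1 0 3

After move 2 (L):
7 2 6
8 5 4
0 1 3

After move 3 (U):
7 2 6
0 5 4
8 1 3

After move 4 (D):
7 2 6
8 5 4
0 1 3

After move 5 (U):
7 2 6
0 5 4
8 1 3

After move 6 (D):
7 2 6
8 5 4
0 1 3

After move 7 (U):
7 2 6
0 5 4
8 1 3

After move 8 (U):
0 2 6
7 5 4
8 1 3

After move 9 (R):
2 0 6
7 5 4
8 1 3

Answer: 2 0 6
7 5 4
8 1 3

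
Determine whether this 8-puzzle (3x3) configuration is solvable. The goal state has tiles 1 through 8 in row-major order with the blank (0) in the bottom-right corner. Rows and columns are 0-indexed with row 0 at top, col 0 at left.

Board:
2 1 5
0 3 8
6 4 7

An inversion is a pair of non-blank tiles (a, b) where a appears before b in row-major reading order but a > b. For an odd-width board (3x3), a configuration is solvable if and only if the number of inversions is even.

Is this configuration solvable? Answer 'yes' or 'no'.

Answer: no

Derivation:
Inversions (pairs i<j in row-major order where tile[i] > tile[j] > 0): 7
7 is odd, so the puzzle is not solvable.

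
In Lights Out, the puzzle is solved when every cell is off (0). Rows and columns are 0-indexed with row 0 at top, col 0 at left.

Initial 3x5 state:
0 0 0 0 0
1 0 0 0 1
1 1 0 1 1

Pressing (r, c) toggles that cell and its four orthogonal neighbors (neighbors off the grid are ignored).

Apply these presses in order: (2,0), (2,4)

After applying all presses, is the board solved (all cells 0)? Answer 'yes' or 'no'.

Answer: yes

Derivation:
After press 1 at (2,0):
0 0 0 0 0
0 0 0 0 1
0 0 0 1 1

After press 2 at (2,4):
0 0 0 0 0
0 0 0 0 0
0 0 0 0 0

Lights still on: 0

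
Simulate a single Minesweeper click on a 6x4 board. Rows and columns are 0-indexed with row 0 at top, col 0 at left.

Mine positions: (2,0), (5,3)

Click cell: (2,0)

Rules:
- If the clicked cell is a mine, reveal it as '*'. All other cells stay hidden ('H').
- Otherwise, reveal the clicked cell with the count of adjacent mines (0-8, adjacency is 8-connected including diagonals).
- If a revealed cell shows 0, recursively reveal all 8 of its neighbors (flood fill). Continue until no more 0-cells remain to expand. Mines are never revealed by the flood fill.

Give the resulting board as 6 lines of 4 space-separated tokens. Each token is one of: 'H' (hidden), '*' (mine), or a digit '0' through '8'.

H H H H
H H H H
* H H H
H H H H
H H H H
H H H H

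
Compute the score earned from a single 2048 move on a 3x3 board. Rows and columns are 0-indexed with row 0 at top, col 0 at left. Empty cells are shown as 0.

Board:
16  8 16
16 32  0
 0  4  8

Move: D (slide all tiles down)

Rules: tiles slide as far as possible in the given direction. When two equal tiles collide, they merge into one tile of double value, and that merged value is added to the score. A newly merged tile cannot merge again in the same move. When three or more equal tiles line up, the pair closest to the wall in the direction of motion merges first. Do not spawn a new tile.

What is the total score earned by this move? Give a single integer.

Answer: 32

Derivation:
Slide down:
col 0: [16, 16, 0] -> [0, 0, 32]  score +32 (running 32)
col 1: [8, 32, 4] -> [8, 32, 4]  score +0 (running 32)
col 2: [16, 0, 8] -> [0, 16, 8]  score +0 (running 32)
Board after move:
 0  8  0
 0 32 16
32  4  8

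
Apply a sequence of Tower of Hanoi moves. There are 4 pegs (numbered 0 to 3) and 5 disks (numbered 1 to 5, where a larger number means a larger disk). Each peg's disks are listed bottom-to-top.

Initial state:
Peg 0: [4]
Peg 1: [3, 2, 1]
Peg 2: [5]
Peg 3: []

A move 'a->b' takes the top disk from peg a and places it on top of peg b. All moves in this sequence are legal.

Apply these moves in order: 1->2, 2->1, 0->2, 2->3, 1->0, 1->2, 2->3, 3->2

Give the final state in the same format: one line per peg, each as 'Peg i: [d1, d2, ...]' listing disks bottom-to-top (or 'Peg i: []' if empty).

Answer: Peg 0: [1]
Peg 1: [3]
Peg 2: [5, 2]
Peg 3: [4]

Derivation:
After move 1 (1->2):
Peg 0: [4]
Peg 1: [3, 2]
Peg 2: [5, 1]
Peg 3: []

After move 2 (2->1):
Peg 0: [4]
Peg 1: [3, 2, 1]
Peg 2: [5]
Peg 3: []

After move 3 (0->2):
Peg 0: []
Peg 1: [3, 2, 1]
Peg 2: [5, 4]
Peg 3: []

After move 4 (2->3):
Peg 0: []
Peg 1: [3, 2, 1]
Peg 2: [5]
Peg 3: [4]

After move 5 (1->0):
Peg 0: [1]
Peg 1: [3, 2]
Peg 2: [5]
Peg 3: [4]

After move 6 (1->2):
Peg 0: [1]
Peg 1: [3]
Peg 2: [5, 2]
Peg 3: [4]

After move 7 (2->3):
Peg 0: [1]
Peg 1: [3]
Peg 2: [5]
Peg 3: [4, 2]

After move 8 (3->2):
Peg 0: [1]
Peg 1: [3]
Peg 2: [5, 2]
Peg 3: [4]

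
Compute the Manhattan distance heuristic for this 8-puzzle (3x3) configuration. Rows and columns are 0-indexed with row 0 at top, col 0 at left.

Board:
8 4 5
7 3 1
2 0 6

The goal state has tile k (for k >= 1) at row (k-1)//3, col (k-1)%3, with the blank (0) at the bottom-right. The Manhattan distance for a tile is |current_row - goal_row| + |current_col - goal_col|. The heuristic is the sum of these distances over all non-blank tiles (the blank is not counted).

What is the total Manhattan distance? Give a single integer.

Answer: 17

Derivation:
Tile 8: (0,0)->(2,1) = 3
Tile 4: (0,1)->(1,0) = 2
Tile 5: (0,2)->(1,1) = 2
Tile 7: (1,0)->(2,0) = 1
Tile 3: (1,1)->(0,2) = 2
Tile 1: (1,2)->(0,0) = 3
Tile 2: (2,0)->(0,1) = 3
Tile 6: (2,2)->(1,2) = 1
Sum: 3 + 2 + 2 + 1 + 2 + 3 + 3 + 1 = 17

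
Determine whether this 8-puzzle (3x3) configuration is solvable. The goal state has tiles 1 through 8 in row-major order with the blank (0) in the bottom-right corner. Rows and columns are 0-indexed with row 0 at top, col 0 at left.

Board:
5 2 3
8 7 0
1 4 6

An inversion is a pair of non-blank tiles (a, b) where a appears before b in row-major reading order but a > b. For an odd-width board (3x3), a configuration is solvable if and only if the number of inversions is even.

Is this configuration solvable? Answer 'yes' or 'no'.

Inversions (pairs i<j in row-major order where tile[i] > tile[j] > 0): 13
13 is odd, so the puzzle is not solvable.

Answer: no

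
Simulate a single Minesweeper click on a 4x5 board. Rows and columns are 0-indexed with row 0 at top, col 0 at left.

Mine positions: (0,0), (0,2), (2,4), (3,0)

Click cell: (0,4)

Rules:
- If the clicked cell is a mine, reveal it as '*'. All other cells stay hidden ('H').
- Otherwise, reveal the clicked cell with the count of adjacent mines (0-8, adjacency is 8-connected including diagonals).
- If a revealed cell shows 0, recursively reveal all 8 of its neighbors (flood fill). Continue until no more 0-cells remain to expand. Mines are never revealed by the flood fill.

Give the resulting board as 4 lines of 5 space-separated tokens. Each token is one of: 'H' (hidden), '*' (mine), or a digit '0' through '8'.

H H H 1 0
H H H 2 1
H H H H H
H H H H H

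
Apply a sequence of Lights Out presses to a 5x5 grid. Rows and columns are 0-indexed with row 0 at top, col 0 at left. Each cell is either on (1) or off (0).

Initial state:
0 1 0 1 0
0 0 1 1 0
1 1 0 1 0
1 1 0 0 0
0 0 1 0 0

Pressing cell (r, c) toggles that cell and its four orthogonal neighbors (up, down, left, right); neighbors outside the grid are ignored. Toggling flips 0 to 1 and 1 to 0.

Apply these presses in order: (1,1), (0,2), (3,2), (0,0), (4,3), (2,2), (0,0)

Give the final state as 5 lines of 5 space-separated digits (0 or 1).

After press 1 at (1,1):
0 0 0 1 0
1 1 0 1 0
1 0 0 1 0
1 1 0 0 0
0 0 1 0 0

After press 2 at (0,2):
0 1 1 0 0
1 1 1 1 0
1 0 0 1 0
1 1 0 0 0
0 0 1 0 0

After press 3 at (3,2):
0 1 1 0 0
1 1 1 1 0
1 0 1 1 0
1 0 1 1 0
0 0 0 0 0

After press 4 at (0,0):
1 0 1 0 0
0 1 1 1 0
1 0 1 1 0
1 0 1 1 0
0 0 0 0 0

After press 5 at (4,3):
1 0 1 0 0
0 1 1 1 0
1 0 1 1 0
1 0 1 0 0
0 0 1 1 1

After press 6 at (2,2):
1 0 1 0 0
0 1 0 1 0
1 1 0 0 0
1 0 0 0 0
0 0 1 1 1

After press 7 at (0,0):
0 1 1 0 0
1 1 0 1 0
1 1 0 0 0
1 0 0 0 0
0 0 1 1 1

Answer: 0 1 1 0 0
1 1 0 1 0
1 1 0 0 0
1 0 0 0 0
0 0 1 1 1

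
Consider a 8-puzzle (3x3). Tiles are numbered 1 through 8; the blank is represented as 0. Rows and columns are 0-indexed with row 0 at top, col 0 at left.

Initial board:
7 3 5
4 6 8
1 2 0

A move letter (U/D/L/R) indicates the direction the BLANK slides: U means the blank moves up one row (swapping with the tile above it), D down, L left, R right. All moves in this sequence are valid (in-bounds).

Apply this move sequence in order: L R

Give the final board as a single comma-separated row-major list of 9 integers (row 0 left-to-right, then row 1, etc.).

Answer: 7, 3, 5, 4, 6, 8, 1, 2, 0

Derivation:
After move 1 (L):
7 3 5
4 6 8
1 0 2

After move 2 (R):
7 3 5
4 6 8
1 2 0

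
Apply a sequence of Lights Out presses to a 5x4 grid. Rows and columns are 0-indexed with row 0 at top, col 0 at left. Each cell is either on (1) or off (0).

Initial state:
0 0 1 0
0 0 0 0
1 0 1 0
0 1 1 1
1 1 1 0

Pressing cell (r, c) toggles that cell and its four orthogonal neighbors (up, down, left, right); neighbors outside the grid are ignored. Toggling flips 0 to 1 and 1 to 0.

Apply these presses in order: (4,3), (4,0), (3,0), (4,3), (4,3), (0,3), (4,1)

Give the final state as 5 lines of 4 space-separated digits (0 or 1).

After press 1 at (4,3):
0 0 1 0
0 0 0 0
1 0 1 0
0 1 1 0
1 1 0 1

After press 2 at (4,0):
0 0 1 0
0 0 0 0
1 0 1 0
1 1 1 0
0 0 0 1

After press 3 at (3,0):
0 0 1 0
0 0 0 0
0 0 1 0
0 0 1 0
1 0 0 1

After press 4 at (4,3):
0 0 1 0
0 0 0 0
0 0 1 0
0 0 1 1
1 0 1 0

After press 5 at (4,3):
0 0 1 0
0 0 0 0
0 0 1 0
0 0 1 0
1 0 0 1

After press 6 at (0,3):
0 0 0 1
0 0 0 1
0 0 1 0
0 0 1 0
1 0 0 1

After press 7 at (4,1):
0 0 0 1
0 0 0 1
0 0 1 0
0 1 1 0
0 1 1 1

Answer: 0 0 0 1
0 0 0 1
0 0 1 0
0 1 1 0
0 1 1 1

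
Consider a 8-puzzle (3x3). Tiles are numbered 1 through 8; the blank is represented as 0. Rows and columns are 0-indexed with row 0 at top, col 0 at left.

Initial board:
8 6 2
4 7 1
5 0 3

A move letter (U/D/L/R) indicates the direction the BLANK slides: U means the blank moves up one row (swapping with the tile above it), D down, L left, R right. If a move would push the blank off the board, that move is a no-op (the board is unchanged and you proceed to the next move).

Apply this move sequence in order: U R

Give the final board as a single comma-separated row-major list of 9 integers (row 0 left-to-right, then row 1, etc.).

Answer: 8, 6, 2, 4, 1, 0, 5, 7, 3

Derivation:
After move 1 (U):
8 6 2
4 0 1
5 7 3

After move 2 (R):
8 6 2
4 1 0
5 7 3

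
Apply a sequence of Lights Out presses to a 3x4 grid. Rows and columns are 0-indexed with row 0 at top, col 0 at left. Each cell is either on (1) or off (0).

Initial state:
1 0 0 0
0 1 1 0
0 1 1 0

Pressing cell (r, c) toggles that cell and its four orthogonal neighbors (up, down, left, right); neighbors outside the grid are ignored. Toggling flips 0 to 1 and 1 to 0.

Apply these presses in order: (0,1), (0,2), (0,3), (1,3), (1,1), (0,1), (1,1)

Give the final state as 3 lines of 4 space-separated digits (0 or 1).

After press 1 at (0,1):
0 1 1 0
0 0 1 0
0 1 1 0

After press 2 at (0,2):
0 0 0 1
0 0 0 0
0 1 1 0

After press 3 at (0,3):
0 0 1 0
0 0 0 1
0 1 1 0

After press 4 at (1,3):
0 0 1 1
0 0 1 0
0 1 1 1

After press 5 at (1,1):
0 1 1 1
1 1 0 0
0 0 1 1

After press 6 at (0,1):
1 0 0 1
1 0 0 0
0 0 1 1

After press 7 at (1,1):
1 1 0 1
0 1 1 0
0 1 1 1

Answer: 1 1 0 1
0 1 1 0
0 1 1 1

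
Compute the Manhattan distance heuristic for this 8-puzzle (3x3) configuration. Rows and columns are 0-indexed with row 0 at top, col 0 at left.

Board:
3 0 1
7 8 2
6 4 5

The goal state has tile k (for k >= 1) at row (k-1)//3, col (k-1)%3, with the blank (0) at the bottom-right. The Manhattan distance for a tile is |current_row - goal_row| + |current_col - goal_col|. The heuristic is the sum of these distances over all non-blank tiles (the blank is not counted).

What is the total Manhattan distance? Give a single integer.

Answer: 15

Derivation:
Tile 3: at (0,0), goal (0,2), distance |0-0|+|0-2| = 2
Tile 1: at (0,2), goal (0,0), distance |0-0|+|2-0| = 2
Tile 7: at (1,0), goal (2,0), distance |1-2|+|0-0| = 1
Tile 8: at (1,1), goal (2,1), distance |1-2|+|1-1| = 1
Tile 2: at (1,2), goal (0,1), distance |1-0|+|2-1| = 2
Tile 6: at (2,0), goal (1,2), distance |2-1|+|0-2| = 3
Tile 4: at (2,1), goal (1,0), distance |2-1|+|1-0| = 2
Tile 5: at (2,2), goal (1,1), distance |2-1|+|2-1| = 2
Sum: 2 + 2 + 1 + 1 + 2 + 3 + 2 + 2 = 15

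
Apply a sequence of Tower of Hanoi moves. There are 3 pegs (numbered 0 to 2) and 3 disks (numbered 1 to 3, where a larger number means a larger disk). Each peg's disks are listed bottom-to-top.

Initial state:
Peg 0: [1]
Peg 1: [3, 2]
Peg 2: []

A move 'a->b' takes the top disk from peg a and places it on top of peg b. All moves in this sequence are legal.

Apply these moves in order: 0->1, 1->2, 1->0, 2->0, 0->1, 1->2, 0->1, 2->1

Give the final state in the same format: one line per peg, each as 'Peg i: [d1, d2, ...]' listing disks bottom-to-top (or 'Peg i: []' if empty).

After move 1 (0->1):
Peg 0: []
Peg 1: [3, 2, 1]
Peg 2: []

After move 2 (1->2):
Peg 0: []
Peg 1: [3, 2]
Peg 2: [1]

After move 3 (1->0):
Peg 0: [2]
Peg 1: [3]
Peg 2: [1]

After move 4 (2->0):
Peg 0: [2, 1]
Peg 1: [3]
Peg 2: []

After move 5 (0->1):
Peg 0: [2]
Peg 1: [3, 1]
Peg 2: []

After move 6 (1->2):
Peg 0: [2]
Peg 1: [3]
Peg 2: [1]

After move 7 (0->1):
Peg 0: []
Peg 1: [3, 2]
Peg 2: [1]

After move 8 (2->1):
Peg 0: []
Peg 1: [3, 2, 1]
Peg 2: []

Answer: Peg 0: []
Peg 1: [3, 2, 1]
Peg 2: []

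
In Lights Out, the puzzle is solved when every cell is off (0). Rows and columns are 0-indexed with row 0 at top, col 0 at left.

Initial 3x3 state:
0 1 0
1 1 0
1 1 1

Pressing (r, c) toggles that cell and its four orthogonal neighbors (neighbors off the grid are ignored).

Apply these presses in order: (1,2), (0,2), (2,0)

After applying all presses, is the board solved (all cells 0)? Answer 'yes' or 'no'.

Answer: yes

Derivation:
After press 1 at (1,2):
0 1 1
1 0 1
1 1 0

After press 2 at (0,2):
0 0 0
1 0 0
1 1 0

After press 3 at (2,0):
0 0 0
0 0 0
0 0 0

Lights still on: 0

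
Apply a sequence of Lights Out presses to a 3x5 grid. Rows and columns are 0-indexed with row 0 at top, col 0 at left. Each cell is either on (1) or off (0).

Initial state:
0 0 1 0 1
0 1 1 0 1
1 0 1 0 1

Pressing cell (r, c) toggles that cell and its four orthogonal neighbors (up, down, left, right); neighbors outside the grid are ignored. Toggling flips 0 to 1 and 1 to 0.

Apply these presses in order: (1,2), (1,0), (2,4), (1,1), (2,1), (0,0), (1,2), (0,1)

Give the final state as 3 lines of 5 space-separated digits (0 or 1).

After press 1 at (1,2):
0 0 0 0 1
0 0 0 1 1
1 0 0 0 1

After press 2 at (1,0):
1 0 0 0 1
1 1 0 1 1
0 0 0 0 1

After press 3 at (2,4):
1 0 0 0 1
1 1 0 1 0
0 0 0 1 0

After press 4 at (1,1):
1 1 0 0 1
0 0 1 1 0
0 1 0 1 0

After press 5 at (2,1):
1 1 0 0 1
0 1 1 1 0
1 0 1 1 0

After press 6 at (0,0):
0 0 0 0 1
1 1 1 1 0
1 0 1 1 0

After press 7 at (1,2):
0 0 1 0 1
1 0 0 0 0
1 0 0 1 0

After press 8 at (0,1):
1 1 0 0 1
1 1 0 0 0
1 0 0 1 0

Answer: 1 1 0 0 1
1 1 0 0 0
1 0 0 1 0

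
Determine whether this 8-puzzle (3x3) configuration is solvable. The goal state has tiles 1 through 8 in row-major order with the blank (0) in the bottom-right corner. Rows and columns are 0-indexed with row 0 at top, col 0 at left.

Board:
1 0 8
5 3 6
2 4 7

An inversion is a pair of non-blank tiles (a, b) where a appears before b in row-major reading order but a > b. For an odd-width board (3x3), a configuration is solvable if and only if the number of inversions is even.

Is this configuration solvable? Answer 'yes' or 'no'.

Answer: yes

Derivation:
Inversions (pairs i<j in row-major order where tile[i] > tile[j] > 0): 12
12 is even, so the puzzle is solvable.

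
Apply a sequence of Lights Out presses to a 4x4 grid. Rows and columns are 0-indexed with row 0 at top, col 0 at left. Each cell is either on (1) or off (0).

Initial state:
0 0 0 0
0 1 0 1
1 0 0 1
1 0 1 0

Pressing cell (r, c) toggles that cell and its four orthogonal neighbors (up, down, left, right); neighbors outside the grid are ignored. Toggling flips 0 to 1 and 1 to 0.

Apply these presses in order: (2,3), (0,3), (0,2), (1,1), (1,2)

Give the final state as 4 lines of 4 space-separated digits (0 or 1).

Answer: 0 0 1 0
1 1 1 0
1 1 0 0
1 0 1 1

Derivation:
After press 1 at (2,3):
0 0 0 0
0 1 0 0
1 0 1 0
1 0 1 1

After press 2 at (0,3):
0 0 1 1
0 1 0 1
1 0 1 0
1 0 1 1

After press 3 at (0,2):
0 1 0 0
0 1 1 1
1 0 1 0
1 0 1 1

After press 4 at (1,1):
0 0 0 0
1 0 0 1
1 1 1 0
1 0 1 1

After press 5 at (1,2):
0 0 1 0
1 1 1 0
1 1 0 0
1 0 1 1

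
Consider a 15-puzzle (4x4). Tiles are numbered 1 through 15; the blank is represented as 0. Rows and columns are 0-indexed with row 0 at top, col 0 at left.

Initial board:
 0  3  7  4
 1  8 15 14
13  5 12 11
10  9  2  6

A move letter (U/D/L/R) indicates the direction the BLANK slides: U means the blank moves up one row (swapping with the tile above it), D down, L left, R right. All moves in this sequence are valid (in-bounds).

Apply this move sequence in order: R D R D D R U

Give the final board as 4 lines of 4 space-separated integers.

Answer:  3  8  7  4
 1 15 12 14
13  5  2  0
10  9  6 11

Derivation:
After move 1 (R):
 3  0  7  4
 1  8 15 14
13  5 12 11
10  9  2  6

After move 2 (D):
 3  8  7  4
 1  0 15 14
13  5 12 11
10  9  2  6

After move 3 (R):
 3  8  7  4
 1 15  0 14
13  5 12 11
10  9  2  6

After move 4 (D):
 3  8  7  4
 1 15 12 14
13  5  0 11
10  9  2  6

After move 5 (D):
 3  8  7  4
 1 15 12 14
13  5  2 11
10  9  0  6

After move 6 (R):
 3  8  7  4
 1 15 12 14
13  5  2 11
10  9  6  0

After move 7 (U):
 3  8  7  4
 1 15 12 14
13  5  2  0
10  9  6 11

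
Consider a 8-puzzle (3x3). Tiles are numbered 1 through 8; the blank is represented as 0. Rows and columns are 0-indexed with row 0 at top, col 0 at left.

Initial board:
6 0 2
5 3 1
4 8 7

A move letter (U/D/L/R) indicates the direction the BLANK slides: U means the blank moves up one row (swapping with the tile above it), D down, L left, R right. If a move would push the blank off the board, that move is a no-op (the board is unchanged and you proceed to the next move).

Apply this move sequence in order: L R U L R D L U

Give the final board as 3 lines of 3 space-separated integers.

Answer: 0 3 2
6 5 1
4 8 7

Derivation:
After move 1 (L):
0 6 2
5 3 1
4 8 7

After move 2 (R):
6 0 2
5 3 1
4 8 7

After move 3 (U):
6 0 2
5 3 1
4 8 7

After move 4 (L):
0 6 2
5 3 1
4 8 7

After move 5 (R):
6 0 2
5 3 1
4 8 7

After move 6 (D):
6 3 2
5 0 1
4 8 7

After move 7 (L):
6 3 2
0 5 1
4 8 7

After move 8 (U):
0 3 2
6 5 1
4 8 7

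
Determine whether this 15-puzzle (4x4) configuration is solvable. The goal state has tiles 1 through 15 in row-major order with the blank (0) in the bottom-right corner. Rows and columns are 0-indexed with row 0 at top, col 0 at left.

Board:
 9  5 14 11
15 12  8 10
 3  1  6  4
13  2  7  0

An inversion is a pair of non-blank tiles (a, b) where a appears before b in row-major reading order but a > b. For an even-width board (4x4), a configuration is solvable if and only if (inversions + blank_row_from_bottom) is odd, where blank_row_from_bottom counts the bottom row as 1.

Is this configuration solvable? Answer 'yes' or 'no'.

Answer: yes

Derivation:
Inversions: 68
Blank is in row 3 (0-indexed from top), which is row 1 counting from the bottom (bottom = 1).
68 + 1 = 69, which is odd, so the puzzle is solvable.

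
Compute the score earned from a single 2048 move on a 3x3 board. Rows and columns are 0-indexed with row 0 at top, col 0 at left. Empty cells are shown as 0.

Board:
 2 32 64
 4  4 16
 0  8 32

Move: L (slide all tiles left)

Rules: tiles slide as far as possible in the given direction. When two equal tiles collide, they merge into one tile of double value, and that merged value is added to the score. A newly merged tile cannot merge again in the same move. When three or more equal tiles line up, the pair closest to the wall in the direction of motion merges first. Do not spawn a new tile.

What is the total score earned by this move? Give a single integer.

Slide left:
row 0: [2, 32, 64] -> [2, 32, 64]  score +0 (running 0)
row 1: [4, 4, 16] -> [8, 16, 0]  score +8 (running 8)
row 2: [0, 8, 32] -> [8, 32, 0]  score +0 (running 8)
Board after move:
 2 32 64
 8 16  0
 8 32  0

Answer: 8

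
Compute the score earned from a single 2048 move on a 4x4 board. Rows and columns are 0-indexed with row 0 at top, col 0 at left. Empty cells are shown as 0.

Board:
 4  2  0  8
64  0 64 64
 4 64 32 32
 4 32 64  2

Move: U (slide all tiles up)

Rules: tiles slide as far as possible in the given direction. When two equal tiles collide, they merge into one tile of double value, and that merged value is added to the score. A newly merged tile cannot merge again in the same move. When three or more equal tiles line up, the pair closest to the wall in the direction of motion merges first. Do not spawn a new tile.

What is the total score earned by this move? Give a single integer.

Answer: 8

Derivation:
Slide up:
col 0: [4, 64, 4, 4] -> [4, 64, 8, 0]  score +8 (running 8)
col 1: [2, 0, 64, 32] -> [2, 64, 32, 0]  score +0 (running 8)
col 2: [0, 64, 32, 64] -> [64, 32, 64, 0]  score +0 (running 8)
col 3: [8, 64, 32, 2] -> [8, 64, 32, 2]  score +0 (running 8)
Board after move:
 4  2 64  8
64 64 32 64
 8 32 64 32
 0  0  0  2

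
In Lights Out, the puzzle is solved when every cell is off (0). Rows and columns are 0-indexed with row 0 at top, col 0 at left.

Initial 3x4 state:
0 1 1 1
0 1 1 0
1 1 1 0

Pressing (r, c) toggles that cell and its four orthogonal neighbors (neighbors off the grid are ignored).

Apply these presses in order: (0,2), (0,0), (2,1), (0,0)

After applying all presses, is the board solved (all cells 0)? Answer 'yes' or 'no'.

Answer: yes

Derivation:
After press 1 at (0,2):
0 0 0 0
0 1 0 0
1 1 1 0

After press 2 at (0,0):
1 1 0 0
1 1 0 0
1 1 1 0

After press 3 at (2,1):
1 1 0 0
1 0 0 0
0 0 0 0

After press 4 at (0,0):
0 0 0 0
0 0 0 0
0 0 0 0

Lights still on: 0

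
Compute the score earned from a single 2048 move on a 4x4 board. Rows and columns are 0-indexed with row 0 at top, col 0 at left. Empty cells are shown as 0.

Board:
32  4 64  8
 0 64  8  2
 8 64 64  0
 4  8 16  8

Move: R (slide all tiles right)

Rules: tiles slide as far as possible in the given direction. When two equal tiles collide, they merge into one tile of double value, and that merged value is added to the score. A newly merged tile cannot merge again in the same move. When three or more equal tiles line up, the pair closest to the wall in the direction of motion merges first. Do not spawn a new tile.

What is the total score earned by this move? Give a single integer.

Slide right:
row 0: [32, 4, 64, 8] -> [32, 4, 64, 8]  score +0 (running 0)
row 1: [0, 64, 8, 2] -> [0, 64, 8, 2]  score +0 (running 0)
row 2: [8, 64, 64, 0] -> [0, 0, 8, 128]  score +128 (running 128)
row 3: [4, 8, 16, 8] -> [4, 8, 16, 8]  score +0 (running 128)
Board after move:
 32   4  64   8
  0  64   8   2
  0   0   8 128
  4   8  16   8

Answer: 128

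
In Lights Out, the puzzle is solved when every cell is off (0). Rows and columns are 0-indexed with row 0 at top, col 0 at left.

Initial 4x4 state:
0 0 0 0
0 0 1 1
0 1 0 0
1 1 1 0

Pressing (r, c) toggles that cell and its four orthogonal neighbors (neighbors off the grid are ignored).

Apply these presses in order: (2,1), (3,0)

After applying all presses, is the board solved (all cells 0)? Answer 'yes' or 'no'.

After press 1 at (2,1):
0 0 0 0
0 1 1 1
1 0 1 0
1 0 1 0

After press 2 at (3,0):
0 0 0 0
0 1 1 1
0 0 1 0
0 1 1 0

Lights still on: 6

Answer: no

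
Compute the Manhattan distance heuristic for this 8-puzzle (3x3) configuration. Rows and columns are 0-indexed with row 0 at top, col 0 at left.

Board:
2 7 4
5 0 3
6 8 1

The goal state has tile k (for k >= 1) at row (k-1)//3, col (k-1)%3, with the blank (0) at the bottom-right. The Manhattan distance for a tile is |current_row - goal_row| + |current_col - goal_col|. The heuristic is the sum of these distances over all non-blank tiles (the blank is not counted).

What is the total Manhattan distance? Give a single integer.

Tile 2: at (0,0), goal (0,1), distance |0-0|+|0-1| = 1
Tile 7: at (0,1), goal (2,0), distance |0-2|+|1-0| = 3
Tile 4: at (0,2), goal (1,0), distance |0-1|+|2-0| = 3
Tile 5: at (1,0), goal (1,1), distance |1-1|+|0-1| = 1
Tile 3: at (1,2), goal (0,2), distance |1-0|+|2-2| = 1
Tile 6: at (2,0), goal (1,2), distance |2-1|+|0-2| = 3
Tile 8: at (2,1), goal (2,1), distance |2-2|+|1-1| = 0
Tile 1: at (2,2), goal (0,0), distance |2-0|+|2-0| = 4
Sum: 1 + 3 + 3 + 1 + 1 + 3 + 0 + 4 = 16

Answer: 16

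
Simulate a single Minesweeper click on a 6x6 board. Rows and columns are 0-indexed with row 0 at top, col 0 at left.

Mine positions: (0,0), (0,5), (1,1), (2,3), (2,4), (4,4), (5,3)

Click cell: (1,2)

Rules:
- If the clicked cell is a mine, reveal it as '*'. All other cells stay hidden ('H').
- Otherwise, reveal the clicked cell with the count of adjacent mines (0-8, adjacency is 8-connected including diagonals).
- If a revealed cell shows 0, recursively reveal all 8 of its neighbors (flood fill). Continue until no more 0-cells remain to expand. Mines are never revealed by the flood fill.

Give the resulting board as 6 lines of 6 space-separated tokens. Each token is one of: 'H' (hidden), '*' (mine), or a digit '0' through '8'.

H H H H H H
H H 2 H H H
H H H H H H
H H H H H H
H H H H H H
H H H H H H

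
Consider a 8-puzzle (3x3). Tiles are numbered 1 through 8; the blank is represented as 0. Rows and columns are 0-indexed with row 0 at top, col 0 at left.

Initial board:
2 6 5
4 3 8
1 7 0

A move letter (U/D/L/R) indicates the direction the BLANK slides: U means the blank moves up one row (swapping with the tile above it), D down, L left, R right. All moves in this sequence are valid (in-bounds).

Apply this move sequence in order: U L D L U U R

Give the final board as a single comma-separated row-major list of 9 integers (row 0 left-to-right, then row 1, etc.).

Answer: 6, 0, 5, 2, 7, 3, 4, 1, 8

Derivation:
After move 1 (U):
2 6 5
4 3 0
1 7 8

After move 2 (L):
2 6 5
4 0 3
1 7 8

After move 3 (D):
2 6 5
4 7 3
1 0 8

After move 4 (L):
2 6 5
4 7 3
0 1 8

After move 5 (U):
2 6 5
0 7 3
4 1 8

After move 6 (U):
0 6 5
2 7 3
4 1 8

After move 7 (R):
6 0 5
2 7 3
4 1 8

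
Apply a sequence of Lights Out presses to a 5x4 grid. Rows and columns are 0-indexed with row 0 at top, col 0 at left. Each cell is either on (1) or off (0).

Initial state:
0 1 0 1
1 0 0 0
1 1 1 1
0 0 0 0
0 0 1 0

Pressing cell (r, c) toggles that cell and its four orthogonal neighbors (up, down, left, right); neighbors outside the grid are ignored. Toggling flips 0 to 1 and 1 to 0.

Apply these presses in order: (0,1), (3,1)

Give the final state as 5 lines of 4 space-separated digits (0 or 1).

After press 1 at (0,1):
1 0 1 1
1 1 0 0
1 1 1 1
0 0 0 0
0 0 1 0

After press 2 at (3,1):
1 0 1 1
1 1 0 0
1 0 1 1
1 1 1 0
0 1 1 0

Answer: 1 0 1 1
1 1 0 0
1 0 1 1
1 1 1 0
0 1 1 0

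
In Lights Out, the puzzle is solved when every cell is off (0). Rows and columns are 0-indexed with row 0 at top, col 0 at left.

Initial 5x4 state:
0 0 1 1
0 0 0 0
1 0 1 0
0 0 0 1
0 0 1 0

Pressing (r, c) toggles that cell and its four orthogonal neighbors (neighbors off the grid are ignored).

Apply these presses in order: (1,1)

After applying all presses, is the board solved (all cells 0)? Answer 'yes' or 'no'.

Answer: no

Derivation:
After press 1 at (1,1):
0 1 1 1
1 1 1 0
1 1 1 0
0 0 0 1
0 0 1 0

Lights still on: 11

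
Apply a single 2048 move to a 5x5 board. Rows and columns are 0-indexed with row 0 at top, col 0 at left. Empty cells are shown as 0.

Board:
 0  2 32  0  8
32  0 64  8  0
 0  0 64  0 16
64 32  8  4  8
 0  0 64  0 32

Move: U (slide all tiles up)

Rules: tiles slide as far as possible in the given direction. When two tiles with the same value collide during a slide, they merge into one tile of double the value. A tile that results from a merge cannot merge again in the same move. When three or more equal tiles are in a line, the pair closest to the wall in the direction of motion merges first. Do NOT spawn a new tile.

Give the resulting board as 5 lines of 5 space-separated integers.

Answer:  32   2  32   8   8
 64  32 128   4  16
  0   0   8   0   8
  0   0  64   0  32
  0   0   0   0   0

Derivation:
Slide up:
col 0: [0, 32, 0, 64, 0] -> [32, 64, 0, 0, 0]
col 1: [2, 0, 0, 32, 0] -> [2, 32, 0, 0, 0]
col 2: [32, 64, 64, 8, 64] -> [32, 128, 8, 64, 0]
col 3: [0, 8, 0, 4, 0] -> [8, 4, 0, 0, 0]
col 4: [8, 0, 16, 8, 32] -> [8, 16, 8, 32, 0]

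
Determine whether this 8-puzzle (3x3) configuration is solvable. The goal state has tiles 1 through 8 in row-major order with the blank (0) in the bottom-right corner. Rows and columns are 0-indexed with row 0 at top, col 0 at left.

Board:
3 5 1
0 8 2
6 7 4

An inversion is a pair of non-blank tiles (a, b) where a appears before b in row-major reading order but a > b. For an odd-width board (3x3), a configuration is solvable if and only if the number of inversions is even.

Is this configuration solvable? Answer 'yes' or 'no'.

Inversions (pairs i<j in row-major order where tile[i] > tile[j] > 0): 11
11 is odd, so the puzzle is not solvable.

Answer: no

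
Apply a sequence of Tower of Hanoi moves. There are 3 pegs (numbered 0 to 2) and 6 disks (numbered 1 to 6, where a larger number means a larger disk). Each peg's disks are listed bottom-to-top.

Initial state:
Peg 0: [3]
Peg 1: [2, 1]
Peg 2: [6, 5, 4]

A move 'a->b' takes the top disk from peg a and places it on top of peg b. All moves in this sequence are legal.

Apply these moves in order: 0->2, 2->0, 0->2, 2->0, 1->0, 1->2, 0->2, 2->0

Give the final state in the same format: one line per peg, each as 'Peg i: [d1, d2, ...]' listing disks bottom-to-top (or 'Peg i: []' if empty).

After move 1 (0->2):
Peg 0: []
Peg 1: [2, 1]
Peg 2: [6, 5, 4, 3]

After move 2 (2->0):
Peg 0: [3]
Peg 1: [2, 1]
Peg 2: [6, 5, 4]

After move 3 (0->2):
Peg 0: []
Peg 1: [2, 1]
Peg 2: [6, 5, 4, 3]

After move 4 (2->0):
Peg 0: [3]
Peg 1: [2, 1]
Peg 2: [6, 5, 4]

After move 5 (1->0):
Peg 0: [3, 1]
Peg 1: [2]
Peg 2: [6, 5, 4]

After move 6 (1->2):
Peg 0: [3, 1]
Peg 1: []
Peg 2: [6, 5, 4, 2]

After move 7 (0->2):
Peg 0: [3]
Peg 1: []
Peg 2: [6, 5, 4, 2, 1]

After move 8 (2->0):
Peg 0: [3, 1]
Peg 1: []
Peg 2: [6, 5, 4, 2]

Answer: Peg 0: [3, 1]
Peg 1: []
Peg 2: [6, 5, 4, 2]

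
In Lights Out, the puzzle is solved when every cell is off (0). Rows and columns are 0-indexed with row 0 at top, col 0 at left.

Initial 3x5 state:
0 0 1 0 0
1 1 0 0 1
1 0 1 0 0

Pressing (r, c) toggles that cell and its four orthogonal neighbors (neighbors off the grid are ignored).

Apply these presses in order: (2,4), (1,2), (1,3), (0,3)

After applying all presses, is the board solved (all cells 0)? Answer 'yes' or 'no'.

Answer: no

Derivation:
After press 1 at (2,4):
0 0 1 0 0
1 1 0 0 0
1 0 1 1 1

After press 2 at (1,2):
0 0 0 0 0
1 0 1 1 0
1 0 0 1 1

After press 3 at (1,3):
0 0 0 1 0
1 0 0 0 1
1 0 0 0 1

After press 4 at (0,3):
0 0 1 0 1
1 0 0 1 1
1 0 0 0 1

Lights still on: 7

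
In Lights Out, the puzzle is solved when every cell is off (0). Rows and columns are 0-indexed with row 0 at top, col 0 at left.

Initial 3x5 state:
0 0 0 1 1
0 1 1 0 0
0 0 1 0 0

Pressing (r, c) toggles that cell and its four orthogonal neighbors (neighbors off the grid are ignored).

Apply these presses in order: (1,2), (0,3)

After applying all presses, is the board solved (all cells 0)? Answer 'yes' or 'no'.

After press 1 at (1,2):
0 0 1 1 1
0 0 0 1 0
0 0 0 0 0

After press 2 at (0,3):
0 0 0 0 0
0 0 0 0 0
0 0 0 0 0

Lights still on: 0

Answer: yes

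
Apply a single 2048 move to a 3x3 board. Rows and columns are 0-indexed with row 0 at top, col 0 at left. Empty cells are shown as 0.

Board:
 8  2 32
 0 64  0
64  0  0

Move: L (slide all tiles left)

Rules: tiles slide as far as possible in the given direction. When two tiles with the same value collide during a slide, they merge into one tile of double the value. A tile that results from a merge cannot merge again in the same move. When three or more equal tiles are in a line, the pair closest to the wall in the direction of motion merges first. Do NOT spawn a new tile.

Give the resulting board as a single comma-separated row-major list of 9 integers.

Slide left:
row 0: [8, 2, 32] -> [8, 2, 32]
row 1: [0, 64, 0] -> [64, 0, 0]
row 2: [64, 0, 0] -> [64, 0, 0]

Answer: 8, 2, 32, 64, 0, 0, 64, 0, 0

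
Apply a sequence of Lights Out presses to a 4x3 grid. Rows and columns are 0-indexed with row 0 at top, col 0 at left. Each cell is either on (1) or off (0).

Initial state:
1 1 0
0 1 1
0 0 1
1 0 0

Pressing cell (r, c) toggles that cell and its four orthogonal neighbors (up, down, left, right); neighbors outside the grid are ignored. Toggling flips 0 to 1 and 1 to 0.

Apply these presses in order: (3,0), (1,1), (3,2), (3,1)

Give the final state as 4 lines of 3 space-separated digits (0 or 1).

Answer: 1 0 0
1 0 0
1 0 0
1 1 0

Derivation:
After press 1 at (3,0):
1 1 0
0 1 1
1 0 1
0 1 0

After press 2 at (1,1):
1 0 0
1 0 0
1 1 1
0 1 0

After press 3 at (3,2):
1 0 0
1 0 0
1 1 0
0 0 1

After press 4 at (3,1):
1 0 0
1 0 0
1 0 0
1 1 0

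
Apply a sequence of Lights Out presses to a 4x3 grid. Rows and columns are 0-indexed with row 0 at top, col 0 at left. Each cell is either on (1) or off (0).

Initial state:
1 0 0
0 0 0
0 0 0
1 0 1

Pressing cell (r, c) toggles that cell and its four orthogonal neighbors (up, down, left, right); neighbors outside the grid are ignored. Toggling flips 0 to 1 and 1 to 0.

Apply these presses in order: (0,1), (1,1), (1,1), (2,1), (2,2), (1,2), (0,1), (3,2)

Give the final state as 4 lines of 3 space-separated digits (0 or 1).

Answer: 1 0 1
0 0 0
1 0 0
1 0 1

Derivation:
After press 1 at (0,1):
0 1 1
0 1 0
0 0 0
1 0 1

After press 2 at (1,1):
0 0 1
1 0 1
0 1 0
1 0 1

After press 3 at (1,1):
0 1 1
0 1 0
0 0 0
1 0 1

After press 4 at (2,1):
0 1 1
0 0 0
1 1 1
1 1 1

After press 5 at (2,2):
0 1 1
0 0 1
1 0 0
1 1 0

After press 6 at (1,2):
0 1 0
0 1 0
1 0 1
1 1 0

After press 7 at (0,1):
1 0 1
0 0 0
1 0 1
1 1 0

After press 8 at (3,2):
1 0 1
0 0 0
1 0 0
1 0 1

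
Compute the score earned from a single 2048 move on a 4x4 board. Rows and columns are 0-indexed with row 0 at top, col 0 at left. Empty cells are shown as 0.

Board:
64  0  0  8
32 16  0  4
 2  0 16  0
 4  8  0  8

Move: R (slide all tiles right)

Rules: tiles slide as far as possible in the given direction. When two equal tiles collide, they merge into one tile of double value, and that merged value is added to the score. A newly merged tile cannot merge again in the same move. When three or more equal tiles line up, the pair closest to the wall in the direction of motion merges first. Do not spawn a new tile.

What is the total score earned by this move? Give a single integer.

Slide right:
row 0: [64, 0, 0, 8] -> [0, 0, 64, 8]  score +0 (running 0)
row 1: [32, 16, 0, 4] -> [0, 32, 16, 4]  score +0 (running 0)
row 2: [2, 0, 16, 0] -> [0, 0, 2, 16]  score +0 (running 0)
row 3: [4, 8, 0, 8] -> [0, 0, 4, 16]  score +16 (running 16)
Board after move:
 0  0 64  8
 0 32 16  4
 0  0  2 16
 0  0  4 16

Answer: 16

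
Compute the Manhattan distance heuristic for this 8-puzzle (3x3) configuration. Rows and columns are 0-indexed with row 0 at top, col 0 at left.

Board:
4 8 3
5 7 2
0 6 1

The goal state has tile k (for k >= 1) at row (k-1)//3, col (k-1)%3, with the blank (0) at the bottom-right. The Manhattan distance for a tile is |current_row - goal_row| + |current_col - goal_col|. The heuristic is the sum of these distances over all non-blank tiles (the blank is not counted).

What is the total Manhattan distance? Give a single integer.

Tile 4: (0,0)->(1,0) = 1
Tile 8: (0,1)->(2,1) = 2
Tile 3: (0,2)->(0,2) = 0
Tile 5: (1,0)->(1,1) = 1
Tile 7: (1,1)->(2,0) = 2
Tile 2: (1,2)->(0,1) = 2
Tile 6: (2,1)->(1,2) = 2
Tile 1: (2,2)->(0,0) = 4
Sum: 1 + 2 + 0 + 1 + 2 + 2 + 2 + 4 = 14

Answer: 14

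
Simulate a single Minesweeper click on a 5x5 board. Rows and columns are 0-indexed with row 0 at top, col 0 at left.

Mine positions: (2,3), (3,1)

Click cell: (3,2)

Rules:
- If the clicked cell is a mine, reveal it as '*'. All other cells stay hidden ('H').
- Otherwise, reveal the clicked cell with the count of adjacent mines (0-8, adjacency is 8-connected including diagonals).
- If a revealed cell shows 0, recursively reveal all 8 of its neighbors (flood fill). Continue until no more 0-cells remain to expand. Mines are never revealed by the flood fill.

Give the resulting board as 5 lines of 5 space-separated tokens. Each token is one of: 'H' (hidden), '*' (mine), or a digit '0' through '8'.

H H H H H
H H H H H
H H H H H
H H 2 H H
H H H H H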